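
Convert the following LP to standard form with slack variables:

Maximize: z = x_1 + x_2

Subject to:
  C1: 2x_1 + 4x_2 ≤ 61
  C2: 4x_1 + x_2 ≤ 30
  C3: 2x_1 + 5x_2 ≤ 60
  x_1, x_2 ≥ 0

max z = x_1 + x_2

s.t.
  2x_1 + 4x_2 + s1 = 61
  4x_1 + x_2 + s2 = 30
  2x_1 + 5x_2 + s3 = 60
  x_1, x_2, s1, s2, s3 ≥ 0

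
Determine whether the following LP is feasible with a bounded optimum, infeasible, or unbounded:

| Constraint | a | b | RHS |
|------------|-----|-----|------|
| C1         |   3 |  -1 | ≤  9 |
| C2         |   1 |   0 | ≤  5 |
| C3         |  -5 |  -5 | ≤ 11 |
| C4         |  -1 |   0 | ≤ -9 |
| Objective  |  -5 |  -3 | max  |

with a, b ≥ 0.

Infeasible (no feasible solution exists)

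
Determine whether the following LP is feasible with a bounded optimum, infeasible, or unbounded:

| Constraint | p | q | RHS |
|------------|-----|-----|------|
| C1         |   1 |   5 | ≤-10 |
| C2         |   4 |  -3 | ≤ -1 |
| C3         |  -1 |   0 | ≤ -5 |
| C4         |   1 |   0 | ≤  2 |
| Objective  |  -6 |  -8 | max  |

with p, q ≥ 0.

Infeasible (no feasible solution exists)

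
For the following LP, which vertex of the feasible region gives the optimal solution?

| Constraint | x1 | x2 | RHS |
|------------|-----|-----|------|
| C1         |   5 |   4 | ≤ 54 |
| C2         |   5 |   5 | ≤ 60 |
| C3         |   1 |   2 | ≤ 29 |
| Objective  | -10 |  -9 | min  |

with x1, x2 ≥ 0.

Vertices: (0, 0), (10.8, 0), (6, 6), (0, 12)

Evaluate the objective at each vertex of the feasible region:
  z(0, 0) = 0
  z(10.8, 0) = -108
  z(6, 6) = -114  ←
  z(0, 12) = -108
The minimum is at x1 = 6, x2 = 6.

(6, 6)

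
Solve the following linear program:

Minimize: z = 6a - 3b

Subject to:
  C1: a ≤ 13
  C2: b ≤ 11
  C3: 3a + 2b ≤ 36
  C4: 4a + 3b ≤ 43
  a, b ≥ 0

Evaluate the objective at each vertex of the feasible region:
  z(0, 0) = 0
  z(10.75, 0) = 64.5
  z(2.5, 11) = -18
  z(0, 11) = -33  ←
The minimum is at a = 0, b = 11.

a = 0, b = 11, z = -33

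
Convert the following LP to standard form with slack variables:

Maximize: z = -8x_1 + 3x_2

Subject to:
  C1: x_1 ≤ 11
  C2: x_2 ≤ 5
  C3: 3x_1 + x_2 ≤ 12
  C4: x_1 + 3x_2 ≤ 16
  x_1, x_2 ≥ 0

max z = -8x_1 + 3x_2

s.t.
  x_1 + s1 = 11
  x_2 + s2 = 5
  3x_1 + x_2 + s3 = 12
  x_1 + 3x_2 + s4 = 16
  x_1, x_2, s1, s2, s3, s4 ≥ 0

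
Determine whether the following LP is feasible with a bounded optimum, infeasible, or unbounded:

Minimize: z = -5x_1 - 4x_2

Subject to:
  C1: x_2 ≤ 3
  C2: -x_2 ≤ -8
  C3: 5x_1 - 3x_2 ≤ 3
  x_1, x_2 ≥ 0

Infeasible (no feasible solution exists)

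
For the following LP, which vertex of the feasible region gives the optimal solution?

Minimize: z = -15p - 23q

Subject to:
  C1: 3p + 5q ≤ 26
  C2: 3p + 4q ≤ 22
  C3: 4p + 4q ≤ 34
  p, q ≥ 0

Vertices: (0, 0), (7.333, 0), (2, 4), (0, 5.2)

Evaluate the objective at each vertex of the feasible region:
  z(0, 0) = 0
  z(7.333, 0) = -110
  z(2, 4) = -122  ←
  z(0, 5.2) = -119.6
The minimum is at p = 2, q = 4.

(2, 4)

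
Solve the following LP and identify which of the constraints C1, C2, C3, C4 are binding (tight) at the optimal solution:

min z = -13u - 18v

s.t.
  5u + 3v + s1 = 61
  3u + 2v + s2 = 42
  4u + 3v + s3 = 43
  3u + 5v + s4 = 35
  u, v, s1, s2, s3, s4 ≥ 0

At u = 10, v = 1, compute slack b - a·x for each constraint:
  C1: 61 − 53 = 8  (slack)
  C2: 42 − 32 = 10  (slack)
  C3: 43 − 43 = 0  (binding)
  C4: 35 − 35 = 0  (binding)

Optimal: u = 10, v = 1
Binding: C3, C4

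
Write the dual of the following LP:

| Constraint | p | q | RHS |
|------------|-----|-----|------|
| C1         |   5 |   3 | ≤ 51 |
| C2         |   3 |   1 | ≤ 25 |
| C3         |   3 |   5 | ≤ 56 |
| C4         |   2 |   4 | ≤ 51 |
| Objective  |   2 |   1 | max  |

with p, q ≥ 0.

Primal max cᵀx s.t. Ax ≤ b, x ≥ 0  →  Dual min bᵀy s.t. Aᵀy ≥ c, y ≥ 0.

Minimize: z = 51y1 + 25y2 + 56y3 + 51y4

Subject to:
  5y1 + 3y2 + 3y3 + 2y4 ≥ 2
  3y1 + y2 + 5y3 + 4y4 ≥ 1
  y1, y2, y3, y4 ≥ 0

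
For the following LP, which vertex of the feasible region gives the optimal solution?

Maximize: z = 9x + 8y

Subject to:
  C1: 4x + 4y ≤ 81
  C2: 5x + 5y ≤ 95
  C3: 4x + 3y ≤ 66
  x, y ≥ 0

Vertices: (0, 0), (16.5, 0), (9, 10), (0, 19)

Evaluate the objective at each vertex of the feasible region:
  z(0, 0) = 0
  z(16.5, 0) = 148.5
  z(9, 10) = 161  ←
  z(0, 19) = 152
The maximum is at x = 9, y = 10.

(9, 10)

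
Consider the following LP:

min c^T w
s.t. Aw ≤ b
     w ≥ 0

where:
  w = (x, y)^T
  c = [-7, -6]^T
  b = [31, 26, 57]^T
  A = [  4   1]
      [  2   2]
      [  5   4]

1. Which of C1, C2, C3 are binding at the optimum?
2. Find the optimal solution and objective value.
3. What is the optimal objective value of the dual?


1. C2, C3
2. x = 5, y = 8, z = -83
3. -83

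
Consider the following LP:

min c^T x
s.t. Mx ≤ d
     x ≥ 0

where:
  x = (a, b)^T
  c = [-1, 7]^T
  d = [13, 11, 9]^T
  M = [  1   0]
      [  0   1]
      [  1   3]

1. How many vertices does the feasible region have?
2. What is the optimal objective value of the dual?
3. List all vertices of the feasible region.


1. 3
2. -9
3. (0, 0), (9, 0), (0, 3)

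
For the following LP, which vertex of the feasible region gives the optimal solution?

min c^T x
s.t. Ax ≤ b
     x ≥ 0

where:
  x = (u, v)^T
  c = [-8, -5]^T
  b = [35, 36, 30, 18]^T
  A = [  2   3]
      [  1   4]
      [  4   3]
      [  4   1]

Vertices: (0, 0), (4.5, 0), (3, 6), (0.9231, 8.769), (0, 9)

Evaluate the objective at each vertex of the feasible region:
  z(0, 0) = 0
  z(4.5, 0) = -36
  z(3, 6) = -54  ←
  z(0.9231, 8.769) = -51.23
  z(0, 9) = -45
The minimum is at u = 3, v = 6.

(3, 6)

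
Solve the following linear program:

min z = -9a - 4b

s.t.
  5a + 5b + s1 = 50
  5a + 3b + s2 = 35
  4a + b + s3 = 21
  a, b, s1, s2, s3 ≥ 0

Evaluate the objective at each vertex of the feasible region:
  z(0, 0) = 0
  z(5.25, 0) = -47.25
  z(4, 5) = -56  ←
  z(2.5, 7.5) = -52.5
  z(0, 10) = -40
The minimum is at a = 4, b = 5.

a = 4, b = 5, z = -56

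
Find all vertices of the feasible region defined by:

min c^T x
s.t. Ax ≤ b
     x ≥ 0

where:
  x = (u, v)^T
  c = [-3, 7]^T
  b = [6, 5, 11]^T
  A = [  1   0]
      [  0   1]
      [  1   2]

(0, 0), (6, 0), (6, 2.5), (1, 5), (0, 5)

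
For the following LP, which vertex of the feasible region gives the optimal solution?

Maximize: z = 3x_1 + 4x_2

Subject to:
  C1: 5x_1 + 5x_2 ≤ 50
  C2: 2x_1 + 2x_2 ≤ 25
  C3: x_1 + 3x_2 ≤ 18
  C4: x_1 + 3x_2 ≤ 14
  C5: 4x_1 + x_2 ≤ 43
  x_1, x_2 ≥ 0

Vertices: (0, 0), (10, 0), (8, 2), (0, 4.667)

Evaluate the objective at each vertex of the feasible region:
  z(0, 0) = 0
  z(10, 0) = 30
  z(8, 2) = 32  ←
  z(0, 4.667) = 18.67
The maximum is at x_1 = 8, x_2 = 2.

(8, 2)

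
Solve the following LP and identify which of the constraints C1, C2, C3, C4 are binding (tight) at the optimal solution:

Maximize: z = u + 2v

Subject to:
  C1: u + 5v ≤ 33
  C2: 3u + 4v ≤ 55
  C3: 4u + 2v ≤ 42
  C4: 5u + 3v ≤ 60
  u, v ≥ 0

At u = 8, v = 5, compute slack b - a·x for each constraint:
  C1: 33 − 33 = 0  (binding)
  C2: 55 − 44 = 11  (slack)
  C3: 42 − 42 = 0  (binding)
  C4: 60 − 55 = 5  (slack)

Optimal: u = 8, v = 5
Binding: C1, C3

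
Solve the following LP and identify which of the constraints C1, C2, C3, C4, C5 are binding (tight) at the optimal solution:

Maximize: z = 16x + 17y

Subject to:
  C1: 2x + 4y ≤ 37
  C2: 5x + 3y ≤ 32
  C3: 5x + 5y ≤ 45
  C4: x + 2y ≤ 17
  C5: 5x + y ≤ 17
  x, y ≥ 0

At x = 1, y = 8, compute slack b - a·x for each constraint:
  C1: 37 − 34 = 3  (slack)
  C2: 32 − 29 = 3  (slack)
  C3: 45 − 45 = 0  (binding)
  C4: 17 − 17 = 0  (binding)
  C5: 17 − 13 = 4  (slack)

Optimal: x = 1, y = 8
Binding: C3, C4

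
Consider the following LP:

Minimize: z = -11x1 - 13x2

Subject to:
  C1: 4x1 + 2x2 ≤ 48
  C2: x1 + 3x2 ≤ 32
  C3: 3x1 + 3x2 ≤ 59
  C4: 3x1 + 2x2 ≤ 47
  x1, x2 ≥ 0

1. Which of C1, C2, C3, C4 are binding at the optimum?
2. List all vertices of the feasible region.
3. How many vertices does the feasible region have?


1. C1, C2
2. (0, 0), (12, 0), (8, 8), (0, 10.67)
3. 4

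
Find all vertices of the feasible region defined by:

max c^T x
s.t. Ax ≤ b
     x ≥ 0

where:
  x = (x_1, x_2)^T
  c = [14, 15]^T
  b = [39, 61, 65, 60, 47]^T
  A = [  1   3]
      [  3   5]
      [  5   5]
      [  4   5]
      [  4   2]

(0, 0), (11.75, 0), (10.5, 2.5), (5, 8), (0, 12)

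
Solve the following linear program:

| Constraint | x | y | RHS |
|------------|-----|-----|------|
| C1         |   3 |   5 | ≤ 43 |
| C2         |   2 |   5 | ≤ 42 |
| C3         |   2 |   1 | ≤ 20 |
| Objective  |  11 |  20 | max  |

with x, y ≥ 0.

Evaluate the objective at each vertex of the feasible region:
  z(0, 0) = 0
  z(10, 0) = 110
  z(8.143, 3.714) = 163.9
  z(1, 8) = 171  ←
  z(0, 8.4) = 168
The maximum is at x = 1, y = 8.

x = 1, y = 8, z = 171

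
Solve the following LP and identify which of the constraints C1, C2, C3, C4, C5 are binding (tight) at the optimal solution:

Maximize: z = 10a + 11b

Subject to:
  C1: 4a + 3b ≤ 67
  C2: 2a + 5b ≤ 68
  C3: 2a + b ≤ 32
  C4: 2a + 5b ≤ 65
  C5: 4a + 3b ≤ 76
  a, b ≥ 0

At a = 10, b = 9, compute slack b - a·x for each constraint:
  C1: 67 − 67 = 0  (binding)
  C2: 68 − 65 = 3  (slack)
  C3: 32 − 29 = 3  (slack)
  C4: 65 − 65 = 0  (binding)
  C5: 76 − 67 = 9  (slack)

Optimal: a = 10, b = 9
Binding: C1, C4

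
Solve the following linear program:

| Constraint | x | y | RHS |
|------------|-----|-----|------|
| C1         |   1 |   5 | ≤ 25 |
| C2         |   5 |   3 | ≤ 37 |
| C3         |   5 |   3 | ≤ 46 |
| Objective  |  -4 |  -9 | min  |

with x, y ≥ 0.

Evaluate the objective at each vertex of the feasible region:
  z(0, 0) = 0
  z(7.4, 0) = -29.6
  z(5, 4) = -56  ←
  z(0, 5) = -45
The minimum is at x = 5, y = 4.

x = 5, y = 4, z = -56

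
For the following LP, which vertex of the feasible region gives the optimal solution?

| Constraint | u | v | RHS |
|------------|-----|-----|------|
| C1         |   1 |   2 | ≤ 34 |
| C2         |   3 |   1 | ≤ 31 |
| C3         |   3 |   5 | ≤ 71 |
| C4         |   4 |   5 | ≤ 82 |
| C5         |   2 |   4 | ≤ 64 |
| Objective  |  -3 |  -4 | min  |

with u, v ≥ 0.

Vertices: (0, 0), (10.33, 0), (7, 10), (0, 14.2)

Evaluate the objective at each vertex of the feasible region:
  z(0, 0) = 0
  z(10.33, 0) = -31
  z(7, 10) = -61  ←
  z(0, 14.2) = -56.8
The minimum is at u = 7, v = 10.

(7, 10)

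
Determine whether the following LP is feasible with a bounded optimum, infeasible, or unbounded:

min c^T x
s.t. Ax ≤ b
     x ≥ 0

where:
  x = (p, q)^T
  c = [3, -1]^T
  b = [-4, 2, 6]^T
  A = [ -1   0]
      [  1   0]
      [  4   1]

Infeasible (no feasible solution exists)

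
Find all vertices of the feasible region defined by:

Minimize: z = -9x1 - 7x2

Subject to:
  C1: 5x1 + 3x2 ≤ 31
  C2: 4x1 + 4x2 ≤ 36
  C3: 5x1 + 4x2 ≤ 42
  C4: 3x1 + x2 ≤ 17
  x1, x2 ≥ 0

(0, 0), (5.667, 0), (5, 2), (2, 7), (0, 9)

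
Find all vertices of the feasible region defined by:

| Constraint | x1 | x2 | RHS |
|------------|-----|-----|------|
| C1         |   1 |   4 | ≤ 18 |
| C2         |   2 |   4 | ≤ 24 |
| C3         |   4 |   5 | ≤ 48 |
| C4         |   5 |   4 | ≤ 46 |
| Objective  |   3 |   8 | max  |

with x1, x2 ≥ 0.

(0, 0), (9.2, 0), (7.333, 2.333), (6, 3), (0, 4.5)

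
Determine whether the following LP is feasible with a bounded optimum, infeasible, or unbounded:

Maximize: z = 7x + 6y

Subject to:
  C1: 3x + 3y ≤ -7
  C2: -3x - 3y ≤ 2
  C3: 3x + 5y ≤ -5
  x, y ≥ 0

Infeasible (no feasible solution exists)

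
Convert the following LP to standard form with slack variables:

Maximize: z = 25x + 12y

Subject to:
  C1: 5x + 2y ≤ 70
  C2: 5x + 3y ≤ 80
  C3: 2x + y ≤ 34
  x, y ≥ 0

max z = 25x + 12y

s.t.
  5x + 2y + s1 = 70
  5x + 3y + s2 = 80
  2x + y + s3 = 34
  x, y, s1, s2, s3 ≥ 0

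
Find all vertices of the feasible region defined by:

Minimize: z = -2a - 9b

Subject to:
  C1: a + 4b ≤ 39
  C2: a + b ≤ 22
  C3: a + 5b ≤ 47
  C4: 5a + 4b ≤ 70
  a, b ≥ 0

(0, 0), (14, 0), (7.75, 7.812), (7, 8), (0, 9.4)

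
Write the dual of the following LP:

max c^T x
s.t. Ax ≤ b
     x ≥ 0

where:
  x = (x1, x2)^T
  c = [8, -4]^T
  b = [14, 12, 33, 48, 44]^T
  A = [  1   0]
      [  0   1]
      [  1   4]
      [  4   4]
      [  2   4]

Primal max cᵀx s.t. Ax ≤ b, x ≥ 0  →  Dual min bᵀy s.t. Aᵀy ≥ c, y ≥ 0.

Minimize: z = 14y1 + 12y2 + 33y3 + 48y4 + 44y5

Subject to:
  y1 + y3 + 4y4 + 2y5 ≥ 8
  y2 + 4y3 + 4y4 + 4y5 ≥ -4
  y1, y2, y3, y4, y5 ≥ 0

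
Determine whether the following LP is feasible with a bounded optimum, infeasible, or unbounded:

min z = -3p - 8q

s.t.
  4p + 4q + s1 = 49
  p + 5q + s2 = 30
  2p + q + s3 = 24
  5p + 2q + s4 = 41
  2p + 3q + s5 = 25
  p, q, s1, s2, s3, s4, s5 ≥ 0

Feasible with a bounded optimal solution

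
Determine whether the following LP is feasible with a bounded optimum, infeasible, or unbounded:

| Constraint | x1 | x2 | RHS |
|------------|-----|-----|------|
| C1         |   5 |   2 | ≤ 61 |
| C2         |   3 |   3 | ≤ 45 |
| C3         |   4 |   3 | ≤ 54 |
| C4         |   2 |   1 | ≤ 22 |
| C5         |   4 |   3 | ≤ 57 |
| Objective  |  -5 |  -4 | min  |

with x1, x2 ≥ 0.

Feasible with a bounded optimal solution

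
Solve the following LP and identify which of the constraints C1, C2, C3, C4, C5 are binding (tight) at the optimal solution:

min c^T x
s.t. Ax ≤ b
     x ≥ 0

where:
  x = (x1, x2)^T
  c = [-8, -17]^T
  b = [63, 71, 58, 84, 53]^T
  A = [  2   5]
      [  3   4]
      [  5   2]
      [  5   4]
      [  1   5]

At x1 = 8, x2 = 9, compute slack b - a·x for each constraint:
  C1: 63 − 61 = 2  (slack)
  C2: 71 − 60 = 11  (slack)
  C3: 58 − 58 = 0  (binding)
  C4: 84 − 76 = 8  (slack)
  C5: 53 − 53 = 0  (binding)

Optimal: x1 = 8, x2 = 9
Binding: C3, C5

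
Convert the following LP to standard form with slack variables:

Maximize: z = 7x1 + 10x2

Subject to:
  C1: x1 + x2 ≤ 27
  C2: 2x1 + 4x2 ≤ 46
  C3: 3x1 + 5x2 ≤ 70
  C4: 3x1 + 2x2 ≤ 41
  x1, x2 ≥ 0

max z = 7x1 + 10x2

s.t.
  x1 + x2 + s1 = 27
  2x1 + 4x2 + s2 = 46
  3x1 + 5x2 + s3 = 70
  3x1 + 2x2 + s4 = 41
  x1, x2, s1, s2, s3, s4 ≥ 0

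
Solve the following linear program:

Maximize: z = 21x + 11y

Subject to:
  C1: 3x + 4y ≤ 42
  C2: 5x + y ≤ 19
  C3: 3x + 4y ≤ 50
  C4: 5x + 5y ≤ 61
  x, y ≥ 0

Evaluate the objective at each vertex of the feasible region:
  z(0, 0) = 0
  z(3.8, 0) = 79.8
  z(2, 9) = 141  ←
  z(0, 10.5) = 115.5
The maximum is at x = 2, y = 9.

x = 2, y = 9, z = 141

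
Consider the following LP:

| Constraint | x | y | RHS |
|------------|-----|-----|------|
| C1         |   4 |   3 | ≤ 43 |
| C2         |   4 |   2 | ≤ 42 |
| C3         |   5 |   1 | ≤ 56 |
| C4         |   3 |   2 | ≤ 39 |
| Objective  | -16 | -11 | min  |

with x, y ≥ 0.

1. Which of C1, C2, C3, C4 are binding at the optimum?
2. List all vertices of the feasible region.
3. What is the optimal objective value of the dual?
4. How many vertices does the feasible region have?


1. C1, C2
2. (0, 0), (10.5, 0), (10, 1), (0, 14.33)
3. -171
4. 4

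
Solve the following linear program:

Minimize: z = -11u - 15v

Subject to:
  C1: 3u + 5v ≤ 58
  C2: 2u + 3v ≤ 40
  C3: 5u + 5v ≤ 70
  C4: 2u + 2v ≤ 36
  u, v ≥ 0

Evaluate the objective at each vertex of the feasible region:
  z(0, 0) = 0
  z(14, 0) = -154
  z(6, 8) = -186  ←
  z(0, 11.6) = -174
The minimum is at u = 6, v = 8.

u = 6, v = 8, z = -186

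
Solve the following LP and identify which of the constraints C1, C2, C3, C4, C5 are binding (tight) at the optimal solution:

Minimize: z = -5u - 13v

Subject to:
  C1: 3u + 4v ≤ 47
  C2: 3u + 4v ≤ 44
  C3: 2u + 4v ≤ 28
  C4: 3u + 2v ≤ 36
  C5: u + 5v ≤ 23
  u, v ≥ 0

At u = 8, v = 3, compute slack b - a·x for each constraint:
  C1: 47 − 36 = 11  (slack)
  C2: 44 − 36 = 8  (slack)
  C3: 28 − 28 = 0  (binding)
  C4: 36 − 30 = 6  (slack)
  C5: 23 − 23 = 0  (binding)

Optimal: u = 8, v = 3
Binding: C3, C5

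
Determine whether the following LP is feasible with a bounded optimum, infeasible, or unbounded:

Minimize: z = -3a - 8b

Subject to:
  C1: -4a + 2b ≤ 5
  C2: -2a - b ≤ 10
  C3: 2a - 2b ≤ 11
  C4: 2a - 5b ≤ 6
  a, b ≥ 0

Unbounded (objective can decrease without bound)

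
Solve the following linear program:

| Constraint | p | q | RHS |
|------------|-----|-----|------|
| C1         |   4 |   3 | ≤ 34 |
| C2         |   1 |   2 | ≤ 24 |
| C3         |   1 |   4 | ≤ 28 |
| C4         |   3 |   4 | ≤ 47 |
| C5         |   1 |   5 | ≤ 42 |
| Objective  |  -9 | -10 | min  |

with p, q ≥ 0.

Evaluate the objective at each vertex of the feasible region:
  z(0, 0) = 0
  z(8.5, 0) = -76.5
  z(4, 6) = -96  ←
  z(0, 7) = -70
The minimum is at p = 4, q = 6.

p = 4, q = 6, z = -96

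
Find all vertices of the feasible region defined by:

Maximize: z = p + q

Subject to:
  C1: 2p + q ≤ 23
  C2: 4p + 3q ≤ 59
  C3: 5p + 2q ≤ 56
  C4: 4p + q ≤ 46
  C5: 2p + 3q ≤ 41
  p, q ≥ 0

(0, 0), (11.2, 0), (10, 3), (7, 9), (0, 13.67)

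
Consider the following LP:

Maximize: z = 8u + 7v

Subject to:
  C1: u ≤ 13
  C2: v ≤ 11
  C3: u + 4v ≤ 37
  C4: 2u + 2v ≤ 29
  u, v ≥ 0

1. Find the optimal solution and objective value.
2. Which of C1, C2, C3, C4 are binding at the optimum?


1. u = 13, v = 1.5, z = 114.5
2. C1, C4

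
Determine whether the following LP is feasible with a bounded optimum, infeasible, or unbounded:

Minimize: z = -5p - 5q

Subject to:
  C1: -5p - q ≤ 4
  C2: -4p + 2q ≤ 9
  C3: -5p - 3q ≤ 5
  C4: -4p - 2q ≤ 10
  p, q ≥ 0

Unbounded (objective can decrease without bound)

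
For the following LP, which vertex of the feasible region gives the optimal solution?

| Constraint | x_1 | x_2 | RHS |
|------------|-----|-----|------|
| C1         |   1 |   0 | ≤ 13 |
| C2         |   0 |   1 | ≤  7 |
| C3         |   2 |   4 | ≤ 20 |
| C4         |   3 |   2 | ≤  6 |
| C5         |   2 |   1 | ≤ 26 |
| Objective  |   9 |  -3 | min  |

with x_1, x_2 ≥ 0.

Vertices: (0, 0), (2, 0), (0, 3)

Evaluate the objective at each vertex of the feasible region:
  z(0, 0) = 0
  z(2, 0) = 18
  z(0, 3) = -9  ←
The minimum is at x_1 = 0, x_2 = 3.

(0, 3)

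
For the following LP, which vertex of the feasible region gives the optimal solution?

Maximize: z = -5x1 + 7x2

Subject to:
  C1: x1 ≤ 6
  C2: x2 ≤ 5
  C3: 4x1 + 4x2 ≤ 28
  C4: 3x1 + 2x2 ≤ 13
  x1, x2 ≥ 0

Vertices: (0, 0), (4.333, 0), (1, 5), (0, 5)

Evaluate the objective at each vertex of the feasible region:
  z(0, 0) = 0
  z(4.333, 0) = -21.67
  z(1, 5) = 30
  z(0, 5) = 35  ←
The maximum is at x1 = 0, x2 = 5.

(0, 5)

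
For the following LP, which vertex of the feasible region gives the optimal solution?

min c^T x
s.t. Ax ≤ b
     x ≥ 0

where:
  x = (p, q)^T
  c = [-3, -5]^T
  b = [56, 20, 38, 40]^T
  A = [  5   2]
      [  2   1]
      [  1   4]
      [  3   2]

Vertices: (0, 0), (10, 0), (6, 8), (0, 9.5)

Evaluate the objective at each vertex of the feasible region:
  z(0, 0) = 0
  z(10, 0) = -30
  z(6, 8) = -58  ←
  z(0, 9.5) = -47.5
The minimum is at p = 6, q = 8.

(6, 8)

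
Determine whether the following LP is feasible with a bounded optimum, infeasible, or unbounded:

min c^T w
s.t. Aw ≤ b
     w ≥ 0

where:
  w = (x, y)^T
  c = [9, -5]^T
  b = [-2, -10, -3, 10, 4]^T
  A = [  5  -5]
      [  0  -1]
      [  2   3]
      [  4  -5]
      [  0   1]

Infeasible (no feasible solution exists)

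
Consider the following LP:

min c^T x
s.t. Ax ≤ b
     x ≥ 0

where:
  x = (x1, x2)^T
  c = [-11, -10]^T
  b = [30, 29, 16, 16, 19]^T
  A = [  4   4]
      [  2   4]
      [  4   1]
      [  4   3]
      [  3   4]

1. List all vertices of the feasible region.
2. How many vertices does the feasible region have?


1. (0, 0), (4, 0), (1, 4), (0, 4.75)
2. 4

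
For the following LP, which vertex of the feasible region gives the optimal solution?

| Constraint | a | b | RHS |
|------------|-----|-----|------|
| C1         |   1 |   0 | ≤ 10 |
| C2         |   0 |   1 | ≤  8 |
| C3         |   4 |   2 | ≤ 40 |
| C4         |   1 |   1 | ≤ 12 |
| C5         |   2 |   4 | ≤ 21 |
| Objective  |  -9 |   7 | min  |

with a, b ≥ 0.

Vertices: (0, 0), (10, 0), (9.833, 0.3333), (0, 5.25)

Evaluate the objective at each vertex of the feasible region:
  z(0, 0) = 0
  z(10, 0) = -90  ←
  z(9.833, 0.3333) = -86.17
  z(0, 5.25) = 36.75
The minimum is at a = 10, b = 0.

(10, 0)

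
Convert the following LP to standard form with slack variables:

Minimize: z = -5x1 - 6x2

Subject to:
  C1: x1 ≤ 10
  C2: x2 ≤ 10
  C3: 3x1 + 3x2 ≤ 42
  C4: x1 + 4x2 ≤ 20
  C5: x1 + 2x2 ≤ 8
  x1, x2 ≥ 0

min z = -5x1 - 6x2

s.t.
  x1 + s1 = 10
  x2 + s2 = 10
  3x1 + 3x2 + s3 = 42
  x1 + 4x2 + s4 = 20
  x1 + 2x2 + s5 = 8
  x1, x2, s1, s2, s3, s4, s5 ≥ 0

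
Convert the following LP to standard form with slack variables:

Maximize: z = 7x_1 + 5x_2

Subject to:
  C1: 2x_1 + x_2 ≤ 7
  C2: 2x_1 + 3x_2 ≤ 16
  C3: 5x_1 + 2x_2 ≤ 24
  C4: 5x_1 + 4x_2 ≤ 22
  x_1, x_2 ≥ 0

max z = 7x_1 + 5x_2

s.t.
  2x_1 + x_2 + s1 = 7
  2x_1 + 3x_2 + s2 = 16
  5x_1 + 2x_2 + s3 = 24
  5x_1 + 4x_2 + s4 = 22
  x_1, x_2, s1, s2, s3, s4 ≥ 0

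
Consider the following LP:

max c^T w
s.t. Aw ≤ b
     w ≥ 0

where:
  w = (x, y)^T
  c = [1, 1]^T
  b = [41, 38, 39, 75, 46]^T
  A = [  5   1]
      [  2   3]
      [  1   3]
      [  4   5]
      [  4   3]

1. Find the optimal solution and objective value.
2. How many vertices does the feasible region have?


1. x = 4, y = 10, z = 14
2. 5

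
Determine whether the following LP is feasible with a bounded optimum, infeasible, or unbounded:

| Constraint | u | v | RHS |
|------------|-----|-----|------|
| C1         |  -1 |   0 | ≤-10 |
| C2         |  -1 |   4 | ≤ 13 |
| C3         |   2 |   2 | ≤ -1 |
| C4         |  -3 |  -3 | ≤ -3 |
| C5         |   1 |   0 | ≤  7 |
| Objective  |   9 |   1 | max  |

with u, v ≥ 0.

Infeasible (no feasible solution exists)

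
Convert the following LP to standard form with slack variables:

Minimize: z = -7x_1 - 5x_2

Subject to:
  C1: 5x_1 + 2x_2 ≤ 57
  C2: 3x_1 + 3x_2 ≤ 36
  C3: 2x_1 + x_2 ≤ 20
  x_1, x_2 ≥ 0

min z = -7x_1 - 5x_2

s.t.
  5x_1 + 2x_2 + s1 = 57
  3x_1 + 3x_2 + s2 = 36
  2x_1 + x_2 + s3 = 20
  x_1, x_2, s1, s2, s3 ≥ 0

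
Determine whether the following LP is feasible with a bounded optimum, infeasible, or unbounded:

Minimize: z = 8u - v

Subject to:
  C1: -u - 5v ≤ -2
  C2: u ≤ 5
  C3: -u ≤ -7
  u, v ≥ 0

Infeasible (no feasible solution exists)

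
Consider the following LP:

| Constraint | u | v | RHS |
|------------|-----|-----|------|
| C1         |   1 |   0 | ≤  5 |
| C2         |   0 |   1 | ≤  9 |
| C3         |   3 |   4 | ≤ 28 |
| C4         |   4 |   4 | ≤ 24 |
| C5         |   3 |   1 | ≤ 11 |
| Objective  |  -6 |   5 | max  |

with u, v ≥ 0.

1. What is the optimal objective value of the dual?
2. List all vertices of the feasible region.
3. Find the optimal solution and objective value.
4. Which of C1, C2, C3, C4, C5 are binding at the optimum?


1. 30
2. (0, 0), (3.667, 0), (2.5, 3.5), (0, 6)
3. u = 0, v = 6, z = 30
4. C4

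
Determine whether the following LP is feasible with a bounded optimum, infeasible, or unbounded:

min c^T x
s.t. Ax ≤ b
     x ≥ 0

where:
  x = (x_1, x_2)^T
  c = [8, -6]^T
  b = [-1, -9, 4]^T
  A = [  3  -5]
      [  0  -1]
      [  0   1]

Infeasible (no feasible solution exists)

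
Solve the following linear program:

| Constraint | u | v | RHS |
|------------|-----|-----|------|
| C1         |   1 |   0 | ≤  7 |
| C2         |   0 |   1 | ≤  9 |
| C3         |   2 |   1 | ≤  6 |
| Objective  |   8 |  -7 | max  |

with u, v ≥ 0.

Evaluate the objective at each vertex of the feasible region:
  z(0, 0) = 0
  z(3, 0) = 24  ←
  z(0, 6) = -42
The maximum is at u = 3, v = 0.

u = 3, v = 0, z = 24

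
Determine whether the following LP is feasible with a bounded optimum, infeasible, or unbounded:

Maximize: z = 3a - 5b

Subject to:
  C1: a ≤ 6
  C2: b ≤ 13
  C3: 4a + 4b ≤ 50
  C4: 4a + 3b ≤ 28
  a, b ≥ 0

Feasible with a bounded optimal solution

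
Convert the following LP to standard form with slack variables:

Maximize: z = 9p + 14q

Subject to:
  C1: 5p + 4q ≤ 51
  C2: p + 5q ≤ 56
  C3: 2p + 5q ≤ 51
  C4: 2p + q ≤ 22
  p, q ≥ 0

max z = 9p + 14q

s.t.
  5p + 4q + s1 = 51
  p + 5q + s2 = 56
  2p + 5q + s3 = 51
  2p + q + s4 = 22
  p, q, s1, s2, s3, s4 ≥ 0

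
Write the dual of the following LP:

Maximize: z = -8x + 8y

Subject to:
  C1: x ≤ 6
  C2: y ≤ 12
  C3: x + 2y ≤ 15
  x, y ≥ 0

Primal max cᵀx s.t. Ax ≤ b, x ≥ 0  →  Dual min bᵀy s.t. Aᵀy ≥ c, y ≥ 0.

Minimize: z = 6y1 + 12y2 + 15y3

Subject to:
  y1 + y3 ≥ -8
  y2 + 2y3 ≥ 8
  y1, y2, y3 ≥ 0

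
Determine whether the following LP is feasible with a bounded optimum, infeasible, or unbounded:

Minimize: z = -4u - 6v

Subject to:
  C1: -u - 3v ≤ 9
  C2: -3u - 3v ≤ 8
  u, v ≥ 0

Unbounded (objective can decrease without bound)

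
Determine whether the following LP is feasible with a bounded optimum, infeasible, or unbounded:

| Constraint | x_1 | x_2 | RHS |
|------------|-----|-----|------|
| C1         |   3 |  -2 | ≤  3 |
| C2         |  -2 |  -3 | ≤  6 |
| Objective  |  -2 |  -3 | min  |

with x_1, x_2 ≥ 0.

Unbounded (objective can decrease without bound)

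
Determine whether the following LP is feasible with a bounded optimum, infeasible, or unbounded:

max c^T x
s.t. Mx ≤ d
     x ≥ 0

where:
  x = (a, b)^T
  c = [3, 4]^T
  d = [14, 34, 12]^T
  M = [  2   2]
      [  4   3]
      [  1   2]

Feasible with a bounded optimal solution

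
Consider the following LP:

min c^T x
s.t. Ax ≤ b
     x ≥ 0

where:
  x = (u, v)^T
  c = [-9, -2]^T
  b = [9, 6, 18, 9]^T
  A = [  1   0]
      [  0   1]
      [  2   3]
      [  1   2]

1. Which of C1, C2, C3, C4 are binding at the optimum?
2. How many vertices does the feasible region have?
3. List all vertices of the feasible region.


1. C1, C3, C4
2. 3
3. (0, 0), (9, 0), (0, 4.5)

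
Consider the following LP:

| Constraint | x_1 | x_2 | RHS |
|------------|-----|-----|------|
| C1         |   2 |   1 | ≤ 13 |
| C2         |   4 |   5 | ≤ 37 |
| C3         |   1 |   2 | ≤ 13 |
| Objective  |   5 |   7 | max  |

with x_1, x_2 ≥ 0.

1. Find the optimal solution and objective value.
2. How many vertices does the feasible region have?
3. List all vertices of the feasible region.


1. x_1 = 3, x_2 = 5, z = 50
2. 5
3. (0, 0), (6.5, 0), (4.667, 3.667), (3, 5), (0, 6.5)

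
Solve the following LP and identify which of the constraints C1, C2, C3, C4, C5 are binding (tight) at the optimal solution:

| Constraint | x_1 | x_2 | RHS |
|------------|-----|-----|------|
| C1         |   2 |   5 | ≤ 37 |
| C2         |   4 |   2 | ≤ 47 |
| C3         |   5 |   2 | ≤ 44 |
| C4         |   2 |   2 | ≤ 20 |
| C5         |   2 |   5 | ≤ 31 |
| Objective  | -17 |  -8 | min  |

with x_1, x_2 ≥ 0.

At x_1 = 8, x_2 = 2, compute slack b - a·x for each constraint:
  C1: 37 − 26 = 11  (slack)
  C2: 47 − 36 = 11  (slack)
  C3: 44 − 44 = 0  (binding)
  C4: 20 − 20 = 0  (binding)
  C5: 31 − 26 = 5  (slack)

Optimal: x_1 = 8, x_2 = 2
Binding: C3, C4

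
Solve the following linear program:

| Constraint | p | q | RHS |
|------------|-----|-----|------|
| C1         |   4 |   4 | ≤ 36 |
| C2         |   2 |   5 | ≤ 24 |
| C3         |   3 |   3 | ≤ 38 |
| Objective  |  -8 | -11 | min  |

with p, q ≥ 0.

Evaluate the objective at each vertex of the feasible region:
  z(0, 0) = 0
  z(9, 0) = -72
  z(7, 2) = -78  ←
  z(0, 4.8) = -52.8
The minimum is at p = 7, q = 2.

p = 7, q = 2, z = -78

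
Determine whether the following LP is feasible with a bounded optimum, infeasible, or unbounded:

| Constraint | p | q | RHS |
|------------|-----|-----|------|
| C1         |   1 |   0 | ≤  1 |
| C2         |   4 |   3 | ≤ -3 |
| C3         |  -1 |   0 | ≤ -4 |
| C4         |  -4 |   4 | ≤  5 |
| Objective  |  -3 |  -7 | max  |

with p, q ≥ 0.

Infeasible (no feasible solution exists)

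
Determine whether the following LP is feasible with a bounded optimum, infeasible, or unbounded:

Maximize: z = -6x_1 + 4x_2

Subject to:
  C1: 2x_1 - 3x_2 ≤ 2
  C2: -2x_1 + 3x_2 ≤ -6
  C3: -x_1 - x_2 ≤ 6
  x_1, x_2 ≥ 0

Infeasible (no feasible solution exists)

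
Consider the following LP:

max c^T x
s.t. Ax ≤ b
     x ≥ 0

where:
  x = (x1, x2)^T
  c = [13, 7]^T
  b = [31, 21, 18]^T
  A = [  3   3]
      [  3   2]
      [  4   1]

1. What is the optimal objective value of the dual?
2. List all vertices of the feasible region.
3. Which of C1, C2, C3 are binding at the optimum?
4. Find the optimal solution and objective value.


1. 81
2. (0, 0), (4.5, 0), (3, 6), (0.3333, 10), (0, 10.33)
3. C2, C3
4. x1 = 3, x2 = 6, z = 81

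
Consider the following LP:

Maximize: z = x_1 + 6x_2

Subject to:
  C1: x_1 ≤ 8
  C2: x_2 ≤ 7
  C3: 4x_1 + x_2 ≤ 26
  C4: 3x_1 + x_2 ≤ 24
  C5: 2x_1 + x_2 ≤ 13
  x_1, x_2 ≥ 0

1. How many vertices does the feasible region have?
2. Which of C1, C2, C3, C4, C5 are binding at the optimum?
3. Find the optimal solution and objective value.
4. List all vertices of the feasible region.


1. 4
2. C2, C5
3. x_1 = 3, x_2 = 7, z = 45
4. (0, 0), (6.5, 0), (3, 7), (0, 7)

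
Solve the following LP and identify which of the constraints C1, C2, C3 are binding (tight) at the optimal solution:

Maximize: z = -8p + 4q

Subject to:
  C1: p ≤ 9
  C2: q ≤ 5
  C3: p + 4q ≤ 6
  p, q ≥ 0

At p = 0, q = 1.5, compute slack b - a·x for each constraint:
  C1: 9 − 0 = 9  (slack)
  C2: 5 − 1.5 = 3.5  (slack)
  C3: 6 − 6 = 0  (binding)

Optimal: p = 0, q = 1.5
Binding: C3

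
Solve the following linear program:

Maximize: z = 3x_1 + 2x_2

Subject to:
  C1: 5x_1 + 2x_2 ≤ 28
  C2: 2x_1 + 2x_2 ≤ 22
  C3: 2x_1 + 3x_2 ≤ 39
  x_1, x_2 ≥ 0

Evaluate the objective at each vertex of the feasible region:
  z(0, 0) = 0
  z(5.6, 0) = 16.8
  z(2, 9) = 24  ←
  z(0, 11) = 22
The maximum is at x_1 = 2, x_2 = 9.

x_1 = 2, x_2 = 9, z = 24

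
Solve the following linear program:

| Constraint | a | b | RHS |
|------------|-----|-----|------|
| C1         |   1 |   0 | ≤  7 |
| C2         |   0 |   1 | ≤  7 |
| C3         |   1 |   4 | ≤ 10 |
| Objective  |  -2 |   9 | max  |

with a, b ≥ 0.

Evaluate the objective at each vertex of the feasible region:
  z(0, 0) = 0
  z(7, 0) = -14
  z(7, 0.75) = -7.25
  z(0, 2.5) = 22.5  ←
The maximum is at a = 0, b = 2.5.

a = 0, b = 2.5, z = 22.5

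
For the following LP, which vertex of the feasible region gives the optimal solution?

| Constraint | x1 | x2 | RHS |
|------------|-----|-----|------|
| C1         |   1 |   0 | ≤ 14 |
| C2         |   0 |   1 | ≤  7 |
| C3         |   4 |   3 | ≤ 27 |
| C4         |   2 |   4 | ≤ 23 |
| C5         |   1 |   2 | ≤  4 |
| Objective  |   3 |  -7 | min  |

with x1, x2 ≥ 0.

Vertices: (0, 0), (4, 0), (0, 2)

Evaluate the objective at each vertex of the feasible region:
  z(0, 0) = 0
  z(4, 0) = 12
  z(0, 2) = -14  ←
The minimum is at x1 = 0, x2 = 2.

(0, 2)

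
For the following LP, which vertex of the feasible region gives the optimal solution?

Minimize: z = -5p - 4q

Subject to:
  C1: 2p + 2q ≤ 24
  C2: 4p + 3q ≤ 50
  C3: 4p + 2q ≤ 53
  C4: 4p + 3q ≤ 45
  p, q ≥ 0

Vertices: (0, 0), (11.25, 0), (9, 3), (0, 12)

Evaluate the objective at each vertex of the feasible region:
  z(0, 0) = 0
  z(11.25, 0) = -56.25
  z(9, 3) = -57  ←
  z(0, 12) = -48
The minimum is at p = 9, q = 3.

(9, 3)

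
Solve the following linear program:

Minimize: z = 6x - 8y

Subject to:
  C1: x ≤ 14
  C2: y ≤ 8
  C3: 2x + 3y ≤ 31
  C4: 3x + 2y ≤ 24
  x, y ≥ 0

Evaluate the objective at each vertex of the feasible region:
  z(0, 0) = 0
  z(8, 0) = 48
  z(2.667, 8) = -48
  z(0, 8) = -64  ←
The minimum is at x = 0, y = 8.

x = 0, y = 8, z = -64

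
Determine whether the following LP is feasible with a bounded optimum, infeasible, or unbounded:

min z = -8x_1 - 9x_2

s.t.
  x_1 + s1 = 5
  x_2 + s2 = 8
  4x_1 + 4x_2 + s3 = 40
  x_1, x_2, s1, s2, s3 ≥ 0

Feasible with a bounded optimal solution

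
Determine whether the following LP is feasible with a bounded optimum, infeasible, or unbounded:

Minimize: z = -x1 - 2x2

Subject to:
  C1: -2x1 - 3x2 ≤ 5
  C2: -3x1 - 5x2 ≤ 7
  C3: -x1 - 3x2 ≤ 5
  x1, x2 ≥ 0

Unbounded (objective can decrease without bound)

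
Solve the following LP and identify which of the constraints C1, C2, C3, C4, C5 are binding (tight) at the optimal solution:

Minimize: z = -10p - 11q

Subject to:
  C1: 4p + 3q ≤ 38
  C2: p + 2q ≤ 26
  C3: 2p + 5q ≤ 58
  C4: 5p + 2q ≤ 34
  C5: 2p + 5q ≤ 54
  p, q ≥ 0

At p = 2, q = 10, compute slack b - a·x for each constraint:
  C1: 38 − 38 = 0  (binding)
  C2: 26 − 22 = 4  (slack)
  C3: 58 − 54 = 4  (slack)
  C4: 34 − 30 = 4  (slack)
  C5: 54 − 54 = 0  (binding)

Optimal: p = 2, q = 10
Binding: C1, C5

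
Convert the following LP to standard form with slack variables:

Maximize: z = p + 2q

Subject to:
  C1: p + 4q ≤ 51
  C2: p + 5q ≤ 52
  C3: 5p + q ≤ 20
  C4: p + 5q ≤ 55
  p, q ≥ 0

max z = p + 2q

s.t.
  p + 4q + s1 = 51
  p + 5q + s2 = 52
  5p + q + s3 = 20
  p + 5q + s4 = 55
  p, q, s1, s2, s3, s4 ≥ 0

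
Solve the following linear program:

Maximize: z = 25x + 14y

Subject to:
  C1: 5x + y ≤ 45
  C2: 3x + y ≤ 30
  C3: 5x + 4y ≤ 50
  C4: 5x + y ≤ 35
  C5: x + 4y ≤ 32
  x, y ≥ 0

Evaluate the objective at each vertex of the feasible region:
  z(0, 0) = 0
  z(7, 0) = 175
  z(6, 5) = 220  ←
  z(4.5, 6.875) = 208.8
  z(0, 8) = 112
The maximum is at x = 6, y = 5.

x = 6, y = 5, z = 220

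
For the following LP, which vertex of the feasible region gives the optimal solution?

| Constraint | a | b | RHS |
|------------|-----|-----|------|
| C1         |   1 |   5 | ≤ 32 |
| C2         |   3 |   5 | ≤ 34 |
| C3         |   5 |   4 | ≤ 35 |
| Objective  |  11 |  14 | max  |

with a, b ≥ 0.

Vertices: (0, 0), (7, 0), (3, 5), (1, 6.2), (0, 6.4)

Evaluate the objective at each vertex of the feasible region:
  z(0, 0) = 0
  z(7, 0) = 77
  z(3, 5) = 103  ←
  z(1, 6.2) = 97.8
  z(0, 6.4) = 89.6
The maximum is at a = 3, b = 5.

(3, 5)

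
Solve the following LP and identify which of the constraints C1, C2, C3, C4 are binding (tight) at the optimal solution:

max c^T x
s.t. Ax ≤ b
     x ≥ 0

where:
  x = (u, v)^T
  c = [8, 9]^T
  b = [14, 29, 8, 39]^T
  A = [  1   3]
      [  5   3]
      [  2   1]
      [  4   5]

At u = 2, v = 4, compute slack b - a·x for each constraint:
  C1: 14 − 14 = 0  (binding)
  C2: 29 − 22 = 7  (slack)
  C3: 8 − 8 = 0  (binding)
  C4: 39 − 28 = 11  (slack)

Optimal: u = 2, v = 4
Binding: C1, C3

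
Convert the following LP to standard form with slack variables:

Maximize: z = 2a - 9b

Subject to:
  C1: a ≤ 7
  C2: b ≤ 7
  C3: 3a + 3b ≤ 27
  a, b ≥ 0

max z = 2a - 9b

s.t.
  a + s1 = 7
  b + s2 = 7
  3a + 3b + s3 = 27
  a, b, s1, s2, s3 ≥ 0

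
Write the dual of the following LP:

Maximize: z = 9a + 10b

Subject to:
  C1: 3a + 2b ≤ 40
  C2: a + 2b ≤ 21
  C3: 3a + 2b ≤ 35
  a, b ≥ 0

Primal max cᵀx s.t. Ax ≤ b, x ≥ 0  →  Dual min bᵀy s.t. Aᵀy ≥ c, y ≥ 0.

Minimize: z = 40y1 + 21y2 + 35y3

Subject to:
  3y1 + y2 + 3y3 ≥ 9
  2y1 + 2y2 + 2y3 ≥ 10
  y1, y2, y3 ≥ 0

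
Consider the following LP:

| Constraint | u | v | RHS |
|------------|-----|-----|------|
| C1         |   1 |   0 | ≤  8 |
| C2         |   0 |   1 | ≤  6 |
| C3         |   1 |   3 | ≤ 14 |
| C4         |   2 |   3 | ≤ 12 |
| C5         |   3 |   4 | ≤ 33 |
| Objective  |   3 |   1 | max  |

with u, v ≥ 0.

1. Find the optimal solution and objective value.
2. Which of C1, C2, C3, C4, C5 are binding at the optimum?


1. u = 6, v = 0, z = 18
2. C4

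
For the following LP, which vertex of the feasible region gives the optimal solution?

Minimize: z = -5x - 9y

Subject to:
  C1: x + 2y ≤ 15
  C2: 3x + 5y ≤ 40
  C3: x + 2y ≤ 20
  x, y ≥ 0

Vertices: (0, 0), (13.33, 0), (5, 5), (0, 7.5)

Evaluate the objective at each vertex of the feasible region:
  z(0, 0) = 0
  z(13.33, 0) = -66.67
  z(5, 5) = -70  ←
  z(0, 7.5) = -67.5
The minimum is at x = 5, y = 5.

(5, 5)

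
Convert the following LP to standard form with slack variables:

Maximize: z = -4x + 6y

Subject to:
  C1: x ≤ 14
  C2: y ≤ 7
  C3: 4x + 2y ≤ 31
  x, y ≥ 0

max z = -4x + 6y

s.t.
  x + s1 = 14
  y + s2 = 7
  4x + 2y + s3 = 31
  x, y, s1, s2, s3 ≥ 0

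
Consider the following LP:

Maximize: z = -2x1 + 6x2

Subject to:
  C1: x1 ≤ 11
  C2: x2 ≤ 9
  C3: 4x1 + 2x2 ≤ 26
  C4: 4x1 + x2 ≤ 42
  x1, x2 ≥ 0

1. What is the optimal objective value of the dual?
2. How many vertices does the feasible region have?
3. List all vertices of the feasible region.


1. 54
2. 4
3. (0, 0), (6.5, 0), (2, 9), (0, 9)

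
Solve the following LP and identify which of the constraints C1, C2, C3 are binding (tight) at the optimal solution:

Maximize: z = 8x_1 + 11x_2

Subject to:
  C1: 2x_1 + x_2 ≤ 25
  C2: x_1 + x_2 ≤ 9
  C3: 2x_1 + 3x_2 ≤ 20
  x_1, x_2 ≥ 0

At x_1 = 7, x_2 = 2, compute slack b - a·x for each constraint:
  C1: 25 − 16 = 9  (slack)
  C2: 9 − 9 = 0  (binding)
  C3: 20 − 20 = 0  (binding)

Optimal: x_1 = 7, x_2 = 2
Binding: C2, C3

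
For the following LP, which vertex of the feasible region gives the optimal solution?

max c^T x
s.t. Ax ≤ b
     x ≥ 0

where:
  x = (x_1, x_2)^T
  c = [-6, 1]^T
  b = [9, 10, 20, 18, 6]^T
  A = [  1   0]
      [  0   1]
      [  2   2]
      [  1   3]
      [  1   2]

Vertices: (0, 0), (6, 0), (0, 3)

Evaluate the objective at each vertex of the feasible region:
  z(0, 0) = 0
  z(6, 0) = -36
  z(0, 3) = 3  ←
The maximum is at x_1 = 0, x_2 = 3.

(0, 3)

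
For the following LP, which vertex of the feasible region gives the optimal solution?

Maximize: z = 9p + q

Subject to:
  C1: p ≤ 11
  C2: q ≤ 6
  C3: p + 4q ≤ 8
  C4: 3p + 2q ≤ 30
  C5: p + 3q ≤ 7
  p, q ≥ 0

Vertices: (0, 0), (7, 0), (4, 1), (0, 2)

Evaluate the objective at each vertex of the feasible region:
  z(0, 0) = 0
  z(7, 0) = 63  ←
  z(4, 1) = 37
  z(0, 2) = 2
The maximum is at p = 7, q = 0.

(7, 0)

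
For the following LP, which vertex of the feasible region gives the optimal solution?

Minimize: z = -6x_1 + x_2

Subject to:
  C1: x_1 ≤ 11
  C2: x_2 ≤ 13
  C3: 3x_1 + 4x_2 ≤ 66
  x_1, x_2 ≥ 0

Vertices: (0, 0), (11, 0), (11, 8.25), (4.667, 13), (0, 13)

Evaluate the objective at each vertex of the feasible region:
  z(0, 0) = 0
  z(11, 0) = -66  ←
  z(11, 8.25) = -57.75
  z(4.667, 13) = -15
  z(0, 13) = 13
The minimum is at x_1 = 11, x_2 = 0.

(11, 0)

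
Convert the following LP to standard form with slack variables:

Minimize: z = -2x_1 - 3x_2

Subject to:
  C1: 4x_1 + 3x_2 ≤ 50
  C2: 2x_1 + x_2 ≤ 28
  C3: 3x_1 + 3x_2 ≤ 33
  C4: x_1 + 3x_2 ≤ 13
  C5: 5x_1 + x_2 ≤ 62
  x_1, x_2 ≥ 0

min z = -2x_1 - 3x_2

s.t.
  4x_1 + 3x_2 + s1 = 50
  2x_1 + x_2 + s2 = 28
  3x_1 + 3x_2 + s3 = 33
  x_1 + 3x_2 + s4 = 13
  5x_1 + x_2 + s5 = 62
  x_1, x_2, s1, s2, s3, s4, s5 ≥ 0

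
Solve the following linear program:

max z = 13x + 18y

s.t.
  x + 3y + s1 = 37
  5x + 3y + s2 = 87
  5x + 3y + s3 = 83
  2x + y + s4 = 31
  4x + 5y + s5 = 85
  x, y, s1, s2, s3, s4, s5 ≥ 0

Evaluate the objective at each vertex of the feasible region:
  z(0, 0) = 0
  z(15.5, 0) = 201.5
  z(11.67, 7.667) = 289.7
  z(10, 9) = 292  ←
  z(0, 12.33) = 222
The maximum is at x = 10, y = 9.

x = 10, y = 9, z = 292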